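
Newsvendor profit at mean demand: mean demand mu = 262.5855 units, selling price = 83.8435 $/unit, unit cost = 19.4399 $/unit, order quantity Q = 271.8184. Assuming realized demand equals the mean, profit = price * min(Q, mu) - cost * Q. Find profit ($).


Sales at mu = min(271.8184, 262.5855) = 262.5855
Revenue = 83.8435 * 262.5855 = 22016.0874
Total cost = 19.4399 * 271.8184 = 5284.1225
Profit = 22016.0874 - 5284.1225 = 16731.9649

16731.9649 $


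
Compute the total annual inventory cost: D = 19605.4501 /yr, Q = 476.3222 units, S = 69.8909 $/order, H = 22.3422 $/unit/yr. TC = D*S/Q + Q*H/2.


Ordering cost = D*S/Q = 2876.7136
Holding cost = Q*H/2 = 5321.0429
TC = 2876.7136 + 5321.0429 = 8197.7565

8197.7565 $/yr


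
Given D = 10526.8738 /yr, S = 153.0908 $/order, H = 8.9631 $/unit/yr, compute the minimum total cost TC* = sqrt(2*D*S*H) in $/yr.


2*D*S*H = 28889281.8839
TC* = sqrt(28889281.8839) = 5374.8751

5374.8751 $/yr


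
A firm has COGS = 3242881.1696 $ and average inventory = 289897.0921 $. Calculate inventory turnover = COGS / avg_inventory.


Turnover = 3242881.1696 / 289897.0921 = 11.1863

11.1863


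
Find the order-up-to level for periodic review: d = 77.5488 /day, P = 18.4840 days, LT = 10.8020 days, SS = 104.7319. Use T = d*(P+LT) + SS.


P + LT = 29.2860
d*(P+LT) = 77.5488 * 29.2860 = 2271.0942
T = 2271.0942 + 104.7319 = 2375.8261

2375.8261 units


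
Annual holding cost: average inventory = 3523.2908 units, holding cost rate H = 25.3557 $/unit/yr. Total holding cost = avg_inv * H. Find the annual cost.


Cost = 3523.2908 * 25.3557 = 89335.5045

89335.5045 $/yr


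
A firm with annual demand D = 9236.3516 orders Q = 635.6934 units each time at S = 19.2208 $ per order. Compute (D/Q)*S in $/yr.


Number of orders = D/Q = 14.5296
Cost = 14.5296 * 19.2208 = 279.2700

279.2700 $/yr


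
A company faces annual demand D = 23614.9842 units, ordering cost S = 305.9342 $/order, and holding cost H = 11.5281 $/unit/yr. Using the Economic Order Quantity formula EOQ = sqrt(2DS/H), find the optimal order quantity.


2*D*S = 2 * 23614.9842 * 305.9342 = 14449262.5985
2*D*S/H = 1253394.9739
EOQ = sqrt(1253394.9739) = 1119.5512

1119.5512 units


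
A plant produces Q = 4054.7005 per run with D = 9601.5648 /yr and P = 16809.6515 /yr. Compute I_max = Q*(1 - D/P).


D/P = 0.5712
1 - D/P = 0.4288
I_max = 4054.7005 * 0.4288 = 1738.6817

1738.6817 units


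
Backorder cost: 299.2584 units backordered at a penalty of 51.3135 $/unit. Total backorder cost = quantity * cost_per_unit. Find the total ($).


Total = 299.2584 * 51.3135 = 15355.9959

15355.9959 $


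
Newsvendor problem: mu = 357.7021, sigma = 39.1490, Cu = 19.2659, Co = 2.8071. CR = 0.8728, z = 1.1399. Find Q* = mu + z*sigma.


CR = Cu/(Cu+Co) = 19.2659/(19.2659+2.8071) = 0.8728
z = 1.1399
Q* = 357.7021 + 1.1399 * 39.1490 = 402.3280

402.3280 units


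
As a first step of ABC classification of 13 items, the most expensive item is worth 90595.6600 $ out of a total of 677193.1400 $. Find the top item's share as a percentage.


Top item = 90595.6600
Total = 677193.1400
Percentage = 90595.6600 / 677193.1400 * 100 = 13.3781

13.3781%


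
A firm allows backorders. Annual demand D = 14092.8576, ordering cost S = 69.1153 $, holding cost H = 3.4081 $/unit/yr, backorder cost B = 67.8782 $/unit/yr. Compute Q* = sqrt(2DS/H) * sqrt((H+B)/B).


sqrt(2DS/H) = 756.0412
sqrt((H+B)/B) = 1.0248
Q* = 756.0412 * 1.0248 = 774.7888

774.7888 units


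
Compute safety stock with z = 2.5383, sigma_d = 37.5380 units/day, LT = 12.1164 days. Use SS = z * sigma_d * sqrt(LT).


sqrt(LT) = sqrt(12.1164) = 3.4809
SS = 2.5383 * 37.5380 * 3.4809 = 331.6659

331.6659 units


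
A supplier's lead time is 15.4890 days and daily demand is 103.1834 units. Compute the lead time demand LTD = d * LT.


LTD = 103.1834 * 15.4890 = 1598.2077

1598.2077 units


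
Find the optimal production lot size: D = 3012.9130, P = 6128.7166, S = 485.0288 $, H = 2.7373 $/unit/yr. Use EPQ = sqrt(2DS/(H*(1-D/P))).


1 - D/P = 1 - 0.4916 = 0.5084
H*(1-D/P) = 1.3916
2DS = 2922699.1538
EPQ = sqrt(2100202.5484) = 1449.2076

1449.2076 units


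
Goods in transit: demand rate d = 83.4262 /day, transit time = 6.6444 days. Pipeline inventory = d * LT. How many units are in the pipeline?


Pipeline = 83.4262 * 6.6444 = 554.3170

554.3170 units


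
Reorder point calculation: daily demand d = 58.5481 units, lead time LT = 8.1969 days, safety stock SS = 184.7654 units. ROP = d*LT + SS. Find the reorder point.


d*LT = 58.5481 * 8.1969 = 479.9129
ROP = 479.9129 + 184.7654 = 664.6783

664.6783 units


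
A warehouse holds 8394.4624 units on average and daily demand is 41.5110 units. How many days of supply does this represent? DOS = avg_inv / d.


DOS = 8394.4624 / 41.5110 = 202.2226

202.2226 days


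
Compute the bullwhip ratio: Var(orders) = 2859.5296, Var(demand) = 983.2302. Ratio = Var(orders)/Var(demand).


BW = 2859.5296 / 983.2302 = 2.9083

2.9083


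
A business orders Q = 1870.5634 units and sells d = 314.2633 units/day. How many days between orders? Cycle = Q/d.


Cycle = 1870.5634 / 314.2633 = 5.9522

5.9522 days


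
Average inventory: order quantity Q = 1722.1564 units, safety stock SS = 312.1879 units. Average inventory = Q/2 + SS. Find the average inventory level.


Q/2 = 861.0782
Avg = 861.0782 + 312.1879 = 1173.2661

1173.2661 units


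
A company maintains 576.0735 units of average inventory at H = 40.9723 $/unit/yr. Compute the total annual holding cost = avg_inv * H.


Cost = 576.0735 * 40.9723 = 23603.0563

23603.0563 $/yr


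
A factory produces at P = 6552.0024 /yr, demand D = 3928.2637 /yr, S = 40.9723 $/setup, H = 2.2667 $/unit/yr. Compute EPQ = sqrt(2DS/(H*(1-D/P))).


1 - D/P = 1 - 0.5996 = 0.4004
H*(1-D/P) = 0.9077
2DS = 321899.9976
EPQ = sqrt(354634.0203) = 595.5116

595.5116 units


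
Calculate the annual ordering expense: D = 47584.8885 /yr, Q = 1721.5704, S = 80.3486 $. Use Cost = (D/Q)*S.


Number of orders = D/Q = 27.6404
Cost = 27.6404 * 80.3486 = 2220.8672

2220.8672 $/yr


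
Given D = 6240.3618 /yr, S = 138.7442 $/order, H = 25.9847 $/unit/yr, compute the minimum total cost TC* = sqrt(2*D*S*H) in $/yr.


2*D*S*H = 44995834.3853
TC* = sqrt(44995834.3853) = 6707.8934

6707.8934 $/yr


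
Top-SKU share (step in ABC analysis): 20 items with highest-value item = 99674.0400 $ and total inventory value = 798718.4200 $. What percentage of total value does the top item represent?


Top item = 99674.0400
Total = 798718.4200
Percentage = 99674.0400 / 798718.4200 * 100 = 12.4792

12.4792%


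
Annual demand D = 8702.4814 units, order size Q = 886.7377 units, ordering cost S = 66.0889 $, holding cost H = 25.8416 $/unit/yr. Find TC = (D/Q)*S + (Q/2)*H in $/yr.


Ordering cost = D*S/Q = 648.5993
Holding cost = Q*H/2 = 11457.3605
TC = 648.5993 + 11457.3605 = 12105.9597

12105.9597 $/yr


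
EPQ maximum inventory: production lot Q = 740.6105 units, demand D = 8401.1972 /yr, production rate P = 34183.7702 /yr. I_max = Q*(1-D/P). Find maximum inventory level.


D/P = 0.2458
1 - D/P = 0.7542
I_max = 740.6105 * 0.7542 = 558.5939

558.5939 units


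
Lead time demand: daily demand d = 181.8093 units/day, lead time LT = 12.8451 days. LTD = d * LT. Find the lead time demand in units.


LTD = 181.8093 * 12.8451 = 2335.3586

2335.3586 units


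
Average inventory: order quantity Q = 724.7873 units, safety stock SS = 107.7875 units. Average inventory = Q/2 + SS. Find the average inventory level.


Q/2 = 362.3936
Avg = 362.3936 + 107.7875 = 470.1812

470.1812 units


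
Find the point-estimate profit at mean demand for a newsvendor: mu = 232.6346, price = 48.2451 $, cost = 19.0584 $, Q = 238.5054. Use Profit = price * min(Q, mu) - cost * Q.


Sales at mu = min(238.5054, 232.6346) = 232.6346
Revenue = 48.2451 * 232.6346 = 11223.4795
Total cost = 19.0584 * 238.5054 = 4545.5313
Profit = 11223.4795 - 4545.5313 = 6677.9482

6677.9482 $


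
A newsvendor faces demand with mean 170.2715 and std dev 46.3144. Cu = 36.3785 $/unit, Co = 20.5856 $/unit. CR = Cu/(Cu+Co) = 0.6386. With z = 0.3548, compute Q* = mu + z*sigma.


CR = Cu/(Cu+Co) = 36.3785/(36.3785+20.5856) = 0.6386
z = 0.3548
Q* = 170.2715 + 0.3548 * 46.3144 = 186.7038

186.7038 units


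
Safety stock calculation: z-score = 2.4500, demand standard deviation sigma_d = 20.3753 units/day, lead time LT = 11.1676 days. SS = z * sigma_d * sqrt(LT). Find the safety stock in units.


sqrt(LT) = sqrt(11.1676) = 3.3418
SS = 2.4500 * 20.3753 * 3.3418 = 166.8207

166.8207 units


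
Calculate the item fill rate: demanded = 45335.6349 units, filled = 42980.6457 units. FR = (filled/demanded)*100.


FR = 42980.6457 / 45335.6349 * 100 = 94.8054

94.8054%


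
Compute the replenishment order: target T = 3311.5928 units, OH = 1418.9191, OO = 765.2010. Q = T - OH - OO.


Inventory position = OH + OO = 1418.9191 + 765.2010 = 2184.1201
Q = 3311.5928 - 2184.1201 = 1127.4727

1127.4727 units


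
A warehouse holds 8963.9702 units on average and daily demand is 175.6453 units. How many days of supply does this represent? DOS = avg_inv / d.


DOS = 8963.9702 / 175.6453 = 51.0345

51.0345 days


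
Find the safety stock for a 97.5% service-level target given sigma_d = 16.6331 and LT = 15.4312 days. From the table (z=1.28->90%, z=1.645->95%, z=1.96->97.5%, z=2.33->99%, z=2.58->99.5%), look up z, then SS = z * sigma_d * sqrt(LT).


From the table, SL = 97.5% corresponds to z = 1.96
sqrt(LT) = sqrt(15.4312) = 3.9283
SS = 1.96 * 16.6331 * 3.9283 = 128.0646

128.0646 units


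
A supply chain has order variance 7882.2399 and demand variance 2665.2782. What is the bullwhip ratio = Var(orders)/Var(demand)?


BW = 7882.2399 / 2665.2782 = 2.9574

2.9574


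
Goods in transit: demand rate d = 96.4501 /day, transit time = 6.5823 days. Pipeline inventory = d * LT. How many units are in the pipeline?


Pipeline = 96.4501 * 6.5823 = 634.8635

634.8635 units


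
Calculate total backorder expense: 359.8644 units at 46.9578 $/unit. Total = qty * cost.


Total = 359.8644 * 46.9578 = 16898.4405

16898.4405 $


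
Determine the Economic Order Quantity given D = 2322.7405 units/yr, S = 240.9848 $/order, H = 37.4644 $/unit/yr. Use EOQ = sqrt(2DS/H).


2*D*S = 2 * 2322.7405 * 240.9848 = 1119490.3097
2*D*S/H = 29881.4424
EOQ = sqrt(29881.4424) = 172.8625

172.8625 units


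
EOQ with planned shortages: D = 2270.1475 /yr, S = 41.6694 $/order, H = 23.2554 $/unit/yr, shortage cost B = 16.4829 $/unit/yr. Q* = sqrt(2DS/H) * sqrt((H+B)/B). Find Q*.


sqrt(2DS/H) = 90.1963
sqrt((H+B)/B) = 1.5527
Q* = 90.1963 * 1.5527 = 140.0479

140.0479 units


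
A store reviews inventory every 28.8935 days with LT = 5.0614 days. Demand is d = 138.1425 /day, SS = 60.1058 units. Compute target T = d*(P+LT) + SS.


P + LT = 33.9549
d*(P+LT) = 138.1425 * 33.9549 = 4690.6148
T = 4690.6148 + 60.1058 = 4750.7206

4750.7206 units


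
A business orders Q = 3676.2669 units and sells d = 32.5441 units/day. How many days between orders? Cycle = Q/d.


Cycle = 3676.2669 / 32.5441 = 112.9626

112.9626 days


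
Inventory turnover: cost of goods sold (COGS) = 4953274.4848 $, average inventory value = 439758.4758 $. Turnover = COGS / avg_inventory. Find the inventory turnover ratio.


Turnover = 4953274.4848 / 439758.4758 = 11.2636

11.2636


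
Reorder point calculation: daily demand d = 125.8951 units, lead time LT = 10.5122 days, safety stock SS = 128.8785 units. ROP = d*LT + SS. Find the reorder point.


d*LT = 125.8951 * 10.5122 = 1323.4345
ROP = 1323.4345 + 128.8785 = 1452.3130

1452.3130 units


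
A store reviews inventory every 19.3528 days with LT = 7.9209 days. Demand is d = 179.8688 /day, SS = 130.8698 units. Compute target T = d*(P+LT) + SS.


P + LT = 27.2737
d*(P+LT) = 179.8688 * 27.2737 = 4905.6877
T = 4905.6877 + 130.8698 = 5036.5575

5036.5575 units


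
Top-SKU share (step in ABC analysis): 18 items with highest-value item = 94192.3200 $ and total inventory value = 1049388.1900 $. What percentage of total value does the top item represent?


Top item = 94192.3200
Total = 1049388.1900
Percentage = 94192.3200 / 1049388.1900 * 100 = 8.9759

8.9759%


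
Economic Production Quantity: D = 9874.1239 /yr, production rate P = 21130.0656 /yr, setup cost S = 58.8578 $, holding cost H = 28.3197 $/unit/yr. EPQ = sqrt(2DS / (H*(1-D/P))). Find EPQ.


1 - D/P = 1 - 0.4673 = 0.5327
H*(1-D/P) = 15.0858
2DS = 1162338.4194
EPQ = sqrt(77048.2812) = 277.5757

277.5757 units


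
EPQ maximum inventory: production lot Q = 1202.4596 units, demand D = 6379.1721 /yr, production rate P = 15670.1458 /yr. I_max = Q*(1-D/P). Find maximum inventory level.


D/P = 0.4071
1 - D/P = 0.5929
I_max = 1202.4596 * 0.5929 = 712.9494

712.9494 units


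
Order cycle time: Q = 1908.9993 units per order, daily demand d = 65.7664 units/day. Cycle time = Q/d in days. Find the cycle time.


Cycle = 1908.9993 / 65.7664 = 29.0270

29.0270 days


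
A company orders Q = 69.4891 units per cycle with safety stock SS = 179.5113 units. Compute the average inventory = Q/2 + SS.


Q/2 = 34.7445
Avg = 34.7445 + 179.5113 = 214.2559

214.2559 units


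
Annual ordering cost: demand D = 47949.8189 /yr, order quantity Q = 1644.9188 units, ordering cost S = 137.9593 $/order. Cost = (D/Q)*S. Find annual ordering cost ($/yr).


Number of orders = D/Q = 29.1503
Cost = 29.1503 * 137.9593 = 4021.5502

4021.5502 $/yr


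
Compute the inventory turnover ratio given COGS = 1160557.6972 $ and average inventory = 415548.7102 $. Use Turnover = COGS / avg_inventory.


Turnover = 1160557.6972 / 415548.7102 = 2.7928

2.7928


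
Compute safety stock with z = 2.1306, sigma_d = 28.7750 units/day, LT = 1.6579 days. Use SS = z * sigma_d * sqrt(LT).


sqrt(LT) = sqrt(1.6579) = 1.2876
SS = 2.1306 * 28.7750 * 1.2876 = 78.9399

78.9399 units


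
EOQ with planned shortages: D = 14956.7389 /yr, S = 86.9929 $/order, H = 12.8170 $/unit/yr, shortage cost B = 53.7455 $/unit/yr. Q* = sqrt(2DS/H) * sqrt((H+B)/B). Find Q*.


sqrt(2DS/H) = 450.5906
sqrt((H+B)/B) = 1.1129
Q* = 450.5906 * 1.1129 = 501.4480

501.4480 units


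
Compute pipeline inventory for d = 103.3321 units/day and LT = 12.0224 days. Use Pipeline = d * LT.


Pipeline = 103.3321 * 12.0224 = 1242.2998

1242.2998 units


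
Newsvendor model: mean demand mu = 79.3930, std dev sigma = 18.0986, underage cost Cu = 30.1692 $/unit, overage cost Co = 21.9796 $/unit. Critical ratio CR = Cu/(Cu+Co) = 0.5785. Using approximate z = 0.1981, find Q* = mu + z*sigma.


CR = Cu/(Cu+Co) = 30.1692/(30.1692+21.9796) = 0.5785
z = 0.1981
Q* = 79.3930 + 0.1981 * 18.0986 = 82.9783

82.9783 units


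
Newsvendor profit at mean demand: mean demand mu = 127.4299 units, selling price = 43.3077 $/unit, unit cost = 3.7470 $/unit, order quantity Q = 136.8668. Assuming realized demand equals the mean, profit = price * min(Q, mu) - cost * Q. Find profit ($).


Sales at mu = min(136.8668, 127.4299) = 127.4299
Revenue = 43.3077 * 127.4299 = 5518.6959
Total cost = 3.7470 * 136.8668 = 512.8399
Profit = 5518.6959 - 512.8399 = 5005.8560

5005.8560 $


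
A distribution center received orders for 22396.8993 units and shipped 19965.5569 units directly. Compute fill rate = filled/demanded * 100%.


FR = 19965.5569 / 22396.8993 * 100 = 89.1443

89.1443%


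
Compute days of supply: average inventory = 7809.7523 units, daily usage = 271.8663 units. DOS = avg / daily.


DOS = 7809.7523 / 271.8663 = 28.7264

28.7264 days


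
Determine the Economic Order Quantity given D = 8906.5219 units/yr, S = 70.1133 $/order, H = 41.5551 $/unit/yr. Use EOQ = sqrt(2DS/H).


2*D*S = 2 * 8906.5219 * 70.1133 = 1248931.2839
2*D*S/H = 30054.8256
EOQ = sqrt(30054.8256) = 173.3633

173.3633 units


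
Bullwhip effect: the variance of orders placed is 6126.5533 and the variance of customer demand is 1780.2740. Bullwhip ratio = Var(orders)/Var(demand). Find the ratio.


BW = 6126.5533 / 1780.2740 = 3.4414

3.4414


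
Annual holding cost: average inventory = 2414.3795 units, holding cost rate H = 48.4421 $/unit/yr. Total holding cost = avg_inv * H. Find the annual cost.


Cost = 2414.3795 * 48.4421 = 116957.6132

116957.6132 $/yr


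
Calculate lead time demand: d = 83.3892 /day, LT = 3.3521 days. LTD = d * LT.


LTD = 83.3892 * 3.3521 = 279.5289

279.5289 units


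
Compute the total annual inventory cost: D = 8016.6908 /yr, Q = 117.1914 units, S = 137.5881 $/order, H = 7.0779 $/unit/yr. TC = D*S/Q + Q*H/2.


Ordering cost = D*S/Q = 9411.9641
Holding cost = Q*H/2 = 414.7345
TC = 9411.9641 + 414.7345 = 9826.6987

9826.6987 $/yr


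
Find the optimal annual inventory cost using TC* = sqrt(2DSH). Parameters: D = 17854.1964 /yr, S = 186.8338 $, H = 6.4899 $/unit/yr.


2*D*S*H = 43297593.1710
TC* = sqrt(43297593.1710) = 6580.0907

6580.0907 $/yr


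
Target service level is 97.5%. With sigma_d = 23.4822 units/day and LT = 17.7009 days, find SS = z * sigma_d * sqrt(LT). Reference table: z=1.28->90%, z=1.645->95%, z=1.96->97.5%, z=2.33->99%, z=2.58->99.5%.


From the table, SL = 97.5% corresponds to z = 1.96
sqrt(LT) = sqrt(17.7009) = 4.2072
SS = 1.96 * 23.4822 * 4.2072 = 193.6389

193.6389 units


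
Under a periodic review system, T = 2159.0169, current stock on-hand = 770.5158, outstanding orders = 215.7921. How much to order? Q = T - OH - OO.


Inventory position = OH + OO = 770.5158 + 215.7921 = 986.3079
Q = 2159.0169 - 986.3079 = 1172.7090

1172.7090 units


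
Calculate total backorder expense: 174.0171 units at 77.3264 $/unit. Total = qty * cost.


Total = 174.0171 * 77.3264 = 13456.1159

13456.1159 $


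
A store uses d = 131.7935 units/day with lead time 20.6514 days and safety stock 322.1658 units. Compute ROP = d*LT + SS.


d*LT = 131.7935 * 20.6514 = 2721.7203
ROP = 2721.7203 + 322.1658 = 3043.8861

3043.8861 units


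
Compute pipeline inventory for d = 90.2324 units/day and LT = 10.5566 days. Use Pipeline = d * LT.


Pipeline = 90.2324 * 10.5566 = 952.5474

952.5474 units


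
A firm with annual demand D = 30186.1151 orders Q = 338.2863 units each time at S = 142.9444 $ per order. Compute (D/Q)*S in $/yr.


Number of orders = D/Q = 89.2324
Cost = 89.2324 * 142.9444 = 12755.2789

12755.2789 $/yr


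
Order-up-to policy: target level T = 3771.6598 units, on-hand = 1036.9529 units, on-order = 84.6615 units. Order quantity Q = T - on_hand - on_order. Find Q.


Inventory position = OH + OO = 1036.9529 + 84.6615 = 1121.6144
Q = 3771.6598 - 1121.6144 = 2650.0454

2650.0454 units


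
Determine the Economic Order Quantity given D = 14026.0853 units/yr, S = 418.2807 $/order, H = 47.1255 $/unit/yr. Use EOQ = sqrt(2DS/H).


2*D*S = 2 * 14026.0853 * 418.2807 = 11733681.5551
2*D*S/H = 248987.9482
EOQ = sqrt(248987.9482) = 498.9869

498.9869 units


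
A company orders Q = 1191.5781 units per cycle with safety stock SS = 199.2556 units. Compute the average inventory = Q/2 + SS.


Q/2 = 595.7890
Avg = 595.7890 + 199.2556 = 795.0446

795.0446 units


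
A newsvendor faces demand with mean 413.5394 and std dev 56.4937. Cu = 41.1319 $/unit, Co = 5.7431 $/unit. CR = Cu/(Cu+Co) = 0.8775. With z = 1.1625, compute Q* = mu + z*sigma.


CR = Cu/(Cu+Co) = 41.1319/(41.1319+5.7431) = 0.8775
z = 1.1625
Q* = 413.5394 + 1.1625 * 56.4937 = 479.2133

479.2133 units


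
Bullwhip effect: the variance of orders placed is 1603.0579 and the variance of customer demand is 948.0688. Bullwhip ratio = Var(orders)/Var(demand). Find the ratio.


BW = 1603.0579 / 948.0688 = 1.6909

1.6909


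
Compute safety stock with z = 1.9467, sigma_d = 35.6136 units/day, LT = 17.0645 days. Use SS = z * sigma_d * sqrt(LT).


sqrt(LT) = sqrt(17.0645) = 4.1309
SS = 1.9467 * 35.6136 * 4.1309 = 286.3925

286.3925 units


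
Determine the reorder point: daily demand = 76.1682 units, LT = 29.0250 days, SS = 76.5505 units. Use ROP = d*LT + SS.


d*LT = 76.1682 * 29.0250 = 2210.7820
ROP = 2210.7820 + 76.5505 = 2287.3325

2287.3325 units


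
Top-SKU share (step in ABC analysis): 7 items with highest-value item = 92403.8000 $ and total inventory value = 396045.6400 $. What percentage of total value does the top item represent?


Top item = 92403.8000
Total = 396045.6400
Percentage = 92403.8000 / 396045.6400 * 100 = 23.3316

23.3316%


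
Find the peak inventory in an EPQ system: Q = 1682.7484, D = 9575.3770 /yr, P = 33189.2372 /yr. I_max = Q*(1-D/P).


D/P = 0.2885
1 - D/P = 0.7115
I_max = 1682.7484 * 0.7115 = 1197.2612

1197.2612 units


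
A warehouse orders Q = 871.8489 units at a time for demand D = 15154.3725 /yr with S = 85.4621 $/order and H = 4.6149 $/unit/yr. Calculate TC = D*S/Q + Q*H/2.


Ordering cost = D*S/Q = 1485.4919
Holding cost = Q*H/2 = 2011.7477
TC = 1485.4919 + 2011.7477 = 3497.2397

3497.2397 $/yr


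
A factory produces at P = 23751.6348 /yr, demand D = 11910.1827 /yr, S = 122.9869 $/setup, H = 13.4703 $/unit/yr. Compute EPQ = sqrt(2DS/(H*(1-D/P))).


1 - D/P = 1 - 0.5014 = 0.4986
H*(1-D/P) = 6.7157
2DS = 2929592.8974
EPQ = sqrt(436233.0347) = 660.4794

660.4794 units


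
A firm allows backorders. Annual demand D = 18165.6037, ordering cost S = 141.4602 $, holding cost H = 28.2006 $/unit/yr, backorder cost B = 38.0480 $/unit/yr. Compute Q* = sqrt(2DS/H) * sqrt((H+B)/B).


sqrt(2DS/H) = 426.9017
sqrt((H+B)/B) = 1.3195
Q* = 426.9017 * 1.3195 = 563.3137

563.3137 units


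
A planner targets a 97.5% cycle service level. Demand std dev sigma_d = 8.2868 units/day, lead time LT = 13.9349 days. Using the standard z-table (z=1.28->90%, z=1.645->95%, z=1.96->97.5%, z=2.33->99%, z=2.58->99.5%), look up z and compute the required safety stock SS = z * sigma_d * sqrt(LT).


From the table, SL = 97.5% corresponds to z = 1.96
sqrt(LT) = sqrt(13.9349) = 3.7329
SS = 1.96 * 8.2868 * 3.7329 = 60.6310

60.6310 units


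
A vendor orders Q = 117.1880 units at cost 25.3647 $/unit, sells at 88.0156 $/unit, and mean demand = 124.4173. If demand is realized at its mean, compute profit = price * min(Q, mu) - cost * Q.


Sales at mu = min(117.1880, 124.4173) = 117.1880
Revenue = 88.0156 * 117.1880 = 10314.3721
Total cost = 25.3647 * 117.1880 = 2972.4385
Profit = 10314.3721 - 2972.4385 = 7341.9337

7341.9337 $


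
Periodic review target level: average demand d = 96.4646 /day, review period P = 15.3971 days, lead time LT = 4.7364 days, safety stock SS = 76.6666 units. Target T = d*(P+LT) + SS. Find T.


P + LT = 20.1335
d*(P+LT) = 96.4646 * 20.1335 = 1942.1700
T = 1942.1700 + 76.6666 = 2018.8366

2018.8366 units


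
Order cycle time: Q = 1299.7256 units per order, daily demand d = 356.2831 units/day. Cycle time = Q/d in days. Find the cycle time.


Cycle = 1299.7256 / 356.2831 = 3.6480

3.6480 days


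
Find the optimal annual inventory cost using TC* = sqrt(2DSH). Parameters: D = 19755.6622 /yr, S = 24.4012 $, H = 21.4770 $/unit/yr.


2*D*S*H = 20706485.3266
TC* = sqrt(20706485.3266) = 4550.4379

4550.4379 $/yr


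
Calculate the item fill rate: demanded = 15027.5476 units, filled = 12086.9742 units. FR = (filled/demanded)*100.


FR = 12086.9742 / 15027.5476 * 100 = 80.4321

80.4321%


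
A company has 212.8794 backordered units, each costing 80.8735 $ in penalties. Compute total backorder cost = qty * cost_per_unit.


Total = 212.8794 * 80.8735 = 17216.3022

17216.3022 $


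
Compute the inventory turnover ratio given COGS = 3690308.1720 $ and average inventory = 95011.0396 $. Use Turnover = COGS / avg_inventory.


Turnover = 3690308.1720 / 95011.0396 = 38.8408

38.8408


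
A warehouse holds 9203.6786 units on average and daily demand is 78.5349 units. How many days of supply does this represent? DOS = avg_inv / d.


DOS = 9203.6786 / 78.5349 = 117.1922

117.1922 days


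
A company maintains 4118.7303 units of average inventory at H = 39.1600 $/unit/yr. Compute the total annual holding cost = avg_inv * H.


Cost = 4118.7303 * 39.1600 = 161289.4785

161289.4785 $/yr


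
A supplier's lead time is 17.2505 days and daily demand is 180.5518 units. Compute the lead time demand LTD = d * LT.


LTD = 180.5518 * 17.2505 = 3114.6088

3114.6088 units


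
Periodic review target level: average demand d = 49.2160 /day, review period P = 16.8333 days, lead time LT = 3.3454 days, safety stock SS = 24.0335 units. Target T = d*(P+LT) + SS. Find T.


P + LT = 20.1787
d*(P+LT) = 49.2160 * 20.1787 = 993.1149
T = 993.1149 + 24.0335 = 1017.1484

1017.1484 units


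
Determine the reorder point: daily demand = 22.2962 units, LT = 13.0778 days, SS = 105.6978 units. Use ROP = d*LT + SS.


d*LT = 22.2962 * 13.0778 = 291.5852
ROP = 291.5852 + 105.6978 = 397.2830

397.2830 units


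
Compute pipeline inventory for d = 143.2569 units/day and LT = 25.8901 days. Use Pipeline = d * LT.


Pipeline = 143.2569 * 25.8901 = 3708.9355

3708.9355 units


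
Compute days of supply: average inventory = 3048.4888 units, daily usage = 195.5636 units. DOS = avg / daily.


DOS = 3048.4888 / 195.5636 = 15.5882

15.5882 days


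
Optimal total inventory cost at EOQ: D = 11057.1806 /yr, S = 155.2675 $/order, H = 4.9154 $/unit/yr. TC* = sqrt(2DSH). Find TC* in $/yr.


2*D*S*H = 16877721.8106
TC* = sqrt(16877721.8106) = 4108.2505

4108.2505 $/yr


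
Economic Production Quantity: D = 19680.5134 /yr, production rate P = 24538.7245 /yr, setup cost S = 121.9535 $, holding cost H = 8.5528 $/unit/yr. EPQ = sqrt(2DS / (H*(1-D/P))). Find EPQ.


1 - D/P = 1 - 0.8020 = 0.1980
H*(1-D/P) = 1.6933
2DS = 4800214.9819
EPQ = sqrt(2834836.2289) = 1683.6972

1683.6972 units


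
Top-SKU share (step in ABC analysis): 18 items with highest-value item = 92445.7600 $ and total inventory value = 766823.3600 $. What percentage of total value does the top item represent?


Top item = 92445.7600
Total = 766823.3600
Percentage = 92445.7600 / 766823.3600 * 100 = 12.0557

12.0557%


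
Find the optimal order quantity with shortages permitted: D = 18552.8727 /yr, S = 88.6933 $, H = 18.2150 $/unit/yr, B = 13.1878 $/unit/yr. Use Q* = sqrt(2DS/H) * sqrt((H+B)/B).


sqrt(2DS/H) = 425.0611
sqrt((H+B)/B) = 1.5431
Q* = 425.0611 * 1.5431 = 655.9178

655.9178 units


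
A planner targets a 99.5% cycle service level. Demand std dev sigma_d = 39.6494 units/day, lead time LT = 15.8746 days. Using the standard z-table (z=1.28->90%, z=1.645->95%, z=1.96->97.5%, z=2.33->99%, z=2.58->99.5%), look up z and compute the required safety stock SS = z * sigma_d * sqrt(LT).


From the table, SL = 99.5% corresponds to z = 2.58
sqrt(LT) = sqrt(15.8746) = 3.9843
SS = 2.58 * 39.6494 * 3.9843 = 407.5752

407.5752 units


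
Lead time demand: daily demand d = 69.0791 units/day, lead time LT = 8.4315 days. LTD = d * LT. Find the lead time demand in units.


LTD = 69.0791 * 8.4315 = 582.4404

582.4404 units


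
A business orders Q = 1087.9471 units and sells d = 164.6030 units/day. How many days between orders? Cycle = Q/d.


Cycle = 1087.9471 / 164.6030 = 6.6095

6.6095 days


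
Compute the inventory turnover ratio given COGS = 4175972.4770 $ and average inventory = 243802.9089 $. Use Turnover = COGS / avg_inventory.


Turnover = 4175972.4770 / 243802.9089 = 17.1285

17.1285


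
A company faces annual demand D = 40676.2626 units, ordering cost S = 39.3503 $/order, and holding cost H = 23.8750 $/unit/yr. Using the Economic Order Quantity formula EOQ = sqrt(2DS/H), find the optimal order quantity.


2*D*S = 2 * 40676.2626 * 39.3503 = 3201246.2724
2*D*S/H = 134083.6135
EOQ = sqrt(134083.6135) = 366.1743

366.1743 units


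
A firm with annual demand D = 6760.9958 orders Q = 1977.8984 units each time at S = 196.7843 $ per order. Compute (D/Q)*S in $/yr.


Number of orders = D/Q = 3.4183
Cost = 3.4183 * 196.7843 = 672.6624

672.6624 $/yr


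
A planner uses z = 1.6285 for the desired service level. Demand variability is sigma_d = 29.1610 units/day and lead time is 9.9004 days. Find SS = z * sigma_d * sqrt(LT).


sqrt(LT) = sqrt(9.9004) = 3.1465
SS = 1.6285 * 29.1610 * 3.1465 = 149.4227

149.4227 units


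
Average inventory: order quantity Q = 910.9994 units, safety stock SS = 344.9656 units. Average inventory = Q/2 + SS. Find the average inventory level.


Q/2 = 455.4997
Avg = 455.4997 + 344.9656 = 800.4653

800.4653 units


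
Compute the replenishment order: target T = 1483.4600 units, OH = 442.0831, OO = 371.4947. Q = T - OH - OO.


Inventory position = OH + OO = 442.0831 + 371.4947 = 813.5778
Q = 1483.4600 - 813.5778 = 669.8822

669.8822 units


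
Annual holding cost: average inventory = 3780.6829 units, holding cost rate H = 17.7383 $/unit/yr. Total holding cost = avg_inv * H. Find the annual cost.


Cost = 3780.6829 * 17.7383 = 67062.8875

67062.8875 $/yr


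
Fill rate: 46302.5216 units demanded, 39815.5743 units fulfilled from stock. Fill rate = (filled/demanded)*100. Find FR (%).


FR = 39815.5743 / 46302.5216 * 100 = 85.9901

85.9901%


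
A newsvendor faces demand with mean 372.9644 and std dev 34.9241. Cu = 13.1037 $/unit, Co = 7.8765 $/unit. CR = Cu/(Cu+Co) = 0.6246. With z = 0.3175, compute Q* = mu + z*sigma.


CR = Cu/(Cu+Co) = 13.1037/(13.1037+7.8765) = 0.6246
z = 0.3175
Q* = 372.9644 + 0.3175 * 34.9241 = 384.0528

384.0528 units


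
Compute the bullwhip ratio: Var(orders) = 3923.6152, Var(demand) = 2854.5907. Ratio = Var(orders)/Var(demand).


BW = 3923.6152 / 2854.5907 = 1.3745

1.3745


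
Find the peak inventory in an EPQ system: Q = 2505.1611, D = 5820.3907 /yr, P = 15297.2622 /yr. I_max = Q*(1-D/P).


D/P = 0.3805
1 - D/P = 0.6195
I_max = 2505.1611 * 0.6195 = 1551.9829

1551.9829 units


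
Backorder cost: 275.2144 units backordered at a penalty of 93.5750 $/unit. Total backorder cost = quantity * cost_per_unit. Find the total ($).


Total = 275.2144 * 93.5750 = 25753.1875

25753.1875 $


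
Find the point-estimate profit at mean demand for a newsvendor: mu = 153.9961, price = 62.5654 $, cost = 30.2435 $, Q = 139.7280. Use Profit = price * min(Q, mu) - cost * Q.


Sales at mu = min(139.7280, 153.9961) = 139.7280
Revenue = 62.5654 * 139.7280 = 8742.1382
Total cost = 30.2435 * 139.7280 = 4225.8638
Profit = 8742.1382 - 4225.8638 = 4516.2744

4516.2744 $


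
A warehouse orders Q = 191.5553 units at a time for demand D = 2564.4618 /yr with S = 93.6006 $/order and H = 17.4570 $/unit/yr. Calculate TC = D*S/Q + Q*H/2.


Ordering cost = D*S/Q = 1253.0855
Holding cost = Q*H/2 = 1671.9904
TC = 1253.0855 + 1671.9904 = 2925.0759

2925.0759 $/yr


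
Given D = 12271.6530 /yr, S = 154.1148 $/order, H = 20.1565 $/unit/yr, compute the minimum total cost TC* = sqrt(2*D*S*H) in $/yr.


2*D*S*H = 76241693.0784
TC* = sqrt(76241693.0784) = 8731.6489

8731.6489 $/yr


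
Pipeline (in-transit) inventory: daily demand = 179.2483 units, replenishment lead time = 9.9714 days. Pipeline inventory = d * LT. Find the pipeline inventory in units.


Pipeline = 179.2483 * 9.9714 = 1787.3565

1787.3565 units


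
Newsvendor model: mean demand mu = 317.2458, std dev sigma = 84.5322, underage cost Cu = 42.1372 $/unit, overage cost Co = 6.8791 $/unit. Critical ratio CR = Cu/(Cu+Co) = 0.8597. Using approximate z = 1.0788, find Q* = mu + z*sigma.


CR = Cu/(Cu+Co) = 42.1372/(42.1372+6.8791) = 0.8597
z = 1.0788
Q* = 317.2458 + 1.0788 * 84.5322 = 408.4391

408.4391 units


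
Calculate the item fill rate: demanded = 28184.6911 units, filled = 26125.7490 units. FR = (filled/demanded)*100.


FR = 26125.7490 / 28184.6911 * 100 = 92.6948

92.6948%


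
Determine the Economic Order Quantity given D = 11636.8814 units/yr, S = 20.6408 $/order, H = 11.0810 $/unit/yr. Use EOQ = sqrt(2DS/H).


2*D*S = 2 * 11636.8814 * 20.6408 = 480389.0832
2*D*S/H = 43352.5028
EOQ = sqrt(43352.5028) = 208.2126

208.2126 units


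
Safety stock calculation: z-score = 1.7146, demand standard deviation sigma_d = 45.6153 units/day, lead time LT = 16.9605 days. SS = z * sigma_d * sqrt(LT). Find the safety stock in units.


sqrt(LT) = sqrt(16.9605) = 4.1183
SS = 1.7146 * 45.6153 * 4.1183 = 322.1015

322.1015 units


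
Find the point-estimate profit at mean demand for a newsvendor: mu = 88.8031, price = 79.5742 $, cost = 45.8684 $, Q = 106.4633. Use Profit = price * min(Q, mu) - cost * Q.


Sales at mu = min(106.4633, 88.8031) = 88.8031
Revenue = 79.5742 * 88.8031 = 7066.4356
Total cost = 45.8684 * 106.4633 = 4883.3012
Profit = 7066.4356 - 4883.3012 = 2183.1344

2183.1344 $


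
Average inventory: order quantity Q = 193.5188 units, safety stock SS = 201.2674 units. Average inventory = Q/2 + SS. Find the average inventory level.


Q/2 = 96.7594
Avg = 96.7594 + 201.2674 = 298.0268

298.0268 units


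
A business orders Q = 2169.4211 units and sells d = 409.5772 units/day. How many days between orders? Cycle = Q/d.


Cycle = 2169.4211 / 409.5772 = 5.2967

5.2967 days


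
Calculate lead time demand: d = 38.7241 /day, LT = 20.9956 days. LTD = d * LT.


LTD = 38.7241 * 20.9956 = 813.0357

813.0357 units


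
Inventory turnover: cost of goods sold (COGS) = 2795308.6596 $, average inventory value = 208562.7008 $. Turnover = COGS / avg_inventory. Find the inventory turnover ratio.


Turnover = 2795308.6596 / 208562.7008 = 13.4027

13.4027


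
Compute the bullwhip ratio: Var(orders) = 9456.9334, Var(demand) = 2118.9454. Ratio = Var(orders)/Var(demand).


BW = 9456.9334 / 2118.9454 = 4.4630

4.4630


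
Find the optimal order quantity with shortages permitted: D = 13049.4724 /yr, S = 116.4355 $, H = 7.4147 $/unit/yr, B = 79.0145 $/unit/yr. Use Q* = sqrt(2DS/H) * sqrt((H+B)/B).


sqrt(2DS/H) = 640.1878
sqrt((H+B)/B) = 1.0459
Q* = 640.1878 * 1.0459 = 669.5519

669.5519 units


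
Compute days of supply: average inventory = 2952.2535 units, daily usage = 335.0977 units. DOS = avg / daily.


DOS = 2952.2535 / 335.0977 = 8.8101

8.8101 days


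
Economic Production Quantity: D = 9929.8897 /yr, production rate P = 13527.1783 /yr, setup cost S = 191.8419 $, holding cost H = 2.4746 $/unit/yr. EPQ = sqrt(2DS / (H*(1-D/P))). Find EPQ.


1 - D/P = 1 - 0.7341 = 0.2659
H*(1-D/P) = 0.6581
2DS = 3809937.8137
EPQ = sqrt(5789550.0349) = 2406.1484

2406.1484 units


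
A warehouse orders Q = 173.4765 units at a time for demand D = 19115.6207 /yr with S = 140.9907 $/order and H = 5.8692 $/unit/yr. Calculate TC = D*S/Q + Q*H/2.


Ordering cost = D*S/Q = 15535.9645
Holding cost = Q*H/2 = 509.0841
TC = 15535.9645 + 509.0841 = 16045.0486

16045.0486 $/yr


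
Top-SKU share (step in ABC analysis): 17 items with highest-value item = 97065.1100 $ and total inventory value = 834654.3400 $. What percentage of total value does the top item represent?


Top item = 97065.1100
Total = 834654.3400
Percentage = 97065.1100 / 834654.3400 * 100 = 11.6294

11.6294%


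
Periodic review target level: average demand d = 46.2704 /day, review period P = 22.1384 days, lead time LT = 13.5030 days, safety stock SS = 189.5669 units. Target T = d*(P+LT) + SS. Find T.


P + LT = 35.6414
d*(P+LT) = 46.2704 * 35.6414 = 1649.1418
T = 1649.1418 + 189.5669 = 1838.7087

1838.7087 units


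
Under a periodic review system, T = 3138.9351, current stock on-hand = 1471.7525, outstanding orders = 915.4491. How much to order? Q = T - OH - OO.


Inventory position = OH + OO = 1471.7525 + 915.4491 = 2387.2016
Q = 3138.9351 - 2387.2016 = 751.7335

751.7335 units


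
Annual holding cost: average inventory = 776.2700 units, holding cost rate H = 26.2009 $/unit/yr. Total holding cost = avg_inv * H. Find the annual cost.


Cost = 776.2700 * 26.2009 = 20338.9726

20338.9726 $/yr


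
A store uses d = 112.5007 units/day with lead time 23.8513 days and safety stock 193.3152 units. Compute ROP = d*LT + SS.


d*LT = 112.5007 * 23.8513 = 2683.2879
ROP = 2683.2879 + 193.3152 = 2876.6031

2876.6031 units


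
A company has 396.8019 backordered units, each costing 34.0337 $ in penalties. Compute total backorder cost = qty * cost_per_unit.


Total = 396.8019 * 34.0337 = 13504.6368

13504.6368 $


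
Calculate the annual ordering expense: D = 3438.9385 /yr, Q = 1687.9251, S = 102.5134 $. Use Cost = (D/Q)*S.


Number of orders = D/Q = 2.0374
Cost = 2.0374 * 102.5134 = 208.8584

208.8584 $/yr


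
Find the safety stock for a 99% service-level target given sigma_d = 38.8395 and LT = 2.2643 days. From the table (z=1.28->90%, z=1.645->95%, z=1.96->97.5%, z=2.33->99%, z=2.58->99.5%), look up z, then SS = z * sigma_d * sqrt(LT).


From the table, SL = 99% corresponds to z = 2.33
sqrt(LT) = sqrt(2.2643) = 1.5048
SS = 2.33 * 38.8395 * 1.5048 = 136.1747

136.1747 units


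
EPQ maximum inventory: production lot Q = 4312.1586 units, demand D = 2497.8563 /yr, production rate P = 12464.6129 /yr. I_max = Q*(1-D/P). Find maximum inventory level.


D/P = 0.2004
1 - D/P = 0.7996
I_max = 4312.1586 * 0.7996 = 3448.0200

3448.0200 units


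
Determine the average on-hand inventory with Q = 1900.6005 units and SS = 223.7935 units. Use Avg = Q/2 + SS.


Q/2 = 950.3003
Avg = 950.3003 + 223.7935 = 1174.0938

1174.0938 units


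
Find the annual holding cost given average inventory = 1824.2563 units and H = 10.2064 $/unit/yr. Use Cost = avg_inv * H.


Cost = 1824.2563 * 10.2064 = 18619.0895

18619.0895 $/yr


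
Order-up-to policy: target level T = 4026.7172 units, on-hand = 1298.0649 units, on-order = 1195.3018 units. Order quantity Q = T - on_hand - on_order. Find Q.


Inventory position = OH + OO = 1298.0649 + 1195.3018 = 2493.3667
Q = 4026.7172 - 2493.3667 = 1533.3505

1533.3505 units


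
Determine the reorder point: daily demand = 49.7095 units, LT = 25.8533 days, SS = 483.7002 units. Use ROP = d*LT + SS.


d*LT = 49.7095 * 25.8533 = 1285.1546
ROP = 1285.1546 + 483.7002 = 1768.8548

1768.8548 units


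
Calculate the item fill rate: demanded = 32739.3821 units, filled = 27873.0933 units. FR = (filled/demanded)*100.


FR = 27873.0933 / 32739.3821 * 100 = 85.1363

85.1363%


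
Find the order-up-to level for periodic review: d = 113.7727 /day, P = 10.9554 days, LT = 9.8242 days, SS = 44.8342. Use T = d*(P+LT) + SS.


P + LT = 20.7796
d*(P+LT) = 113.7727 * 20.7796 = 2364.1512
T = 2364.1512 + 44.8342 = 2408.9854

2408.9854 units


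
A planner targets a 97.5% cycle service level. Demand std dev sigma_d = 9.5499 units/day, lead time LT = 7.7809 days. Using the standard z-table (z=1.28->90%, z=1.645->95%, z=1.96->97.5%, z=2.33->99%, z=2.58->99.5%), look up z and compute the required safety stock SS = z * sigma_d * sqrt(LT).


From the table, SL = 97.5% corresponds to z = 1.96
sqrt(LT) = sqrt(7.7809) = 2.7894
SS = 1.96 * 9.5499 * 2.7894 = 52.2119

52.2119 units


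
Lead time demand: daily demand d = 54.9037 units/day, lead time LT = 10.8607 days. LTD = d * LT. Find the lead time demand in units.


LTD = 54.9037 * 10.8607 = 596.2926

596.2926 units


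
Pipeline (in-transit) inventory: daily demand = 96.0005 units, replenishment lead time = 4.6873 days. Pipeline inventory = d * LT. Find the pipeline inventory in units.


Pipeline = 96.0005 * 4.6873 = 449.9831

449.9831 units


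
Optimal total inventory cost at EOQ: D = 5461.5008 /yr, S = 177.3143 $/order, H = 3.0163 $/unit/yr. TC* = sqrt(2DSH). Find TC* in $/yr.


2*D*S*H = 5841983.0592
TC* = sqrt(5841983.0592) = 2417.0195

2417.0195 $/yr


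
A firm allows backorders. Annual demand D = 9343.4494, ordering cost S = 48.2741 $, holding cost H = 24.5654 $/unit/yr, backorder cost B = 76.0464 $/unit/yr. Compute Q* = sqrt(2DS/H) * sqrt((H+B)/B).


sqrt(2DS/H) = 191.6301
sqrt((H+B)/B) = 1.1502
Q* = 191.6301 * 1.1502 = 220.4189

220.4189 units
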